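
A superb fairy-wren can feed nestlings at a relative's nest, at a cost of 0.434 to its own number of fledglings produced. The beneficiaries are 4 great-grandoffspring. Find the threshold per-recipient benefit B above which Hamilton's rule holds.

r to a great-grandoffspring = 0.125 (three parent–offspring links: r = (1/2)^3 = 1/8).
Hamilton's rule with n recipients of equal r: n·r·B > C, so B > C/(n·r) = 0.434/(4·0.125) = 0.868.

0.868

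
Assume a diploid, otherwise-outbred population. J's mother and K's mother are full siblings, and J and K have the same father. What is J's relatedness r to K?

0.375

With two independent routes of shared ancestry, r is the sum of the two contributions.
J and K are related in two ways: first cousins through their mothers (r = 1/8) and half-sibs through their shared father (r = 1/4).
r = 1/8 + 1/4 = 3/8 = 0.375.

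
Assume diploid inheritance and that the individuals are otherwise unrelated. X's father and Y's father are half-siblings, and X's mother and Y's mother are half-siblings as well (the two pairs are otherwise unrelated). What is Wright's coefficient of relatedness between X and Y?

0.125

With two independent routes of shared ancestry, r is the sum of the two contributions.
X and Y are related in two ways: half first cousins through their fathers (r = 1/16) and half first cousins through their mothers (r = 1/16).
r = 1/16 + 1/16 = 1/8 = 0.125.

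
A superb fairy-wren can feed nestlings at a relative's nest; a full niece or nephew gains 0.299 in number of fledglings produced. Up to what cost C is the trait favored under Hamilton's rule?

r to a full niece or nephew = 0.25 (full aunt/uncle↔niece/nephew: two paths of length 3 through the shared grandparent pair: r = 2·(1/2)^3 = 1/4).
Hamilton's rule: n·r·B > C, so the trait is favored while C < n·r·B = 1·0.25·0.299 = 0.07475.

0.07475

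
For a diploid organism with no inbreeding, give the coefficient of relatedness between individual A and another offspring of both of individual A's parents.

0.5

Each parent–offspring link contributes a factor of 1/2, and independent paths through distinct common ancestors add.
Full sibs share both parents — two paths of length 2: r = 2·(1/2)^2 = 1/2.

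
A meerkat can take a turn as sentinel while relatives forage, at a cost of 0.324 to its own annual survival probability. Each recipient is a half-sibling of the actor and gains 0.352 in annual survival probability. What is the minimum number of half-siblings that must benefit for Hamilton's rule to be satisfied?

4

r to a half-sibling = 1/4 (half-sibs share one parent — one path of length 2: r = (1/2)^2 = 1/4).
Hamilton's rule: n·r·B > C  ⇒  n > C/(r·B) = 0.324/(0.25·0.352) = 3.682.
The smallest integer exceeding 3.682 is 4.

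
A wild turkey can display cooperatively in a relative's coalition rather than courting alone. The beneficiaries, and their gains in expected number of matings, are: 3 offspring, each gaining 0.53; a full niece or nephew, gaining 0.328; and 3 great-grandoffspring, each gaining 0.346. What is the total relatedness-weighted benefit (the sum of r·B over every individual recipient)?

r to an offspring = 1/2 (one parent–offspring link: r = (1/2)^1 = 1/2).
r to a full niece or nephew = 1/4 (full aunt/uncle↔niece/nephew: two paths of length 3 through the shared grandparent pair: r = 2·(1/2)^3 = 1/4).
r to a great-grandoffspring = 0.125 (three parent–offspring links: r = (1/2)^3 = 1/8).
Summing one r·B term per recipient: 3·0.5·0.53 + 1·0.25·0.328 + 3·0.125·0.346 = 1.00675.

1.00675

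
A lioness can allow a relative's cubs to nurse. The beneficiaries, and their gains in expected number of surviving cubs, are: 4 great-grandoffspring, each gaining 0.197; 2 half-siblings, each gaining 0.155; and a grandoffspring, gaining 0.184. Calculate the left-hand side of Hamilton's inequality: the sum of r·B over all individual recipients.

0.222

r to a great-grandoffspring = 1/8 (three parent–offspring links: r = (1/2)^3 = 1/8).
r to a half-sibling = 1/4 (half-sibs share one parent — one path of length 2: r = (1/2)^2 = 1/4).
r to a grandoffspring = 0.25 (two parent–offspring links: r = (1/2)^2 = 1/4).
Summing one r·B term per recipient: 4·0.125·0.197 + 2·0.25·0.155 + 1·0.25·0.184 = 0.222.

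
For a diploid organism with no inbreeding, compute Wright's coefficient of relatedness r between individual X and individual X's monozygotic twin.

Each parent–offspring link contributes a factor of 1/2, and independent paths through distinct common ancestors add.
Monozygotic twins share every allele identical by descent: r = 1.

1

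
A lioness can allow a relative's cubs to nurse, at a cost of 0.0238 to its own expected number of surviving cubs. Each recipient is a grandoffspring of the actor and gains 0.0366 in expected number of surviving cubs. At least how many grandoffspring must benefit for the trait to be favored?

r to a grandoffspring = 0.25 (two parent–offspring links: r = (1/2)^2 = 1/4).
Hamilton's rule: n·r·B > C  ⇒  n > C/(r·B) = 0.0238/(0.25·0.0366) = 2.601.
The smallest integer exceeding 2.601 is 3.

3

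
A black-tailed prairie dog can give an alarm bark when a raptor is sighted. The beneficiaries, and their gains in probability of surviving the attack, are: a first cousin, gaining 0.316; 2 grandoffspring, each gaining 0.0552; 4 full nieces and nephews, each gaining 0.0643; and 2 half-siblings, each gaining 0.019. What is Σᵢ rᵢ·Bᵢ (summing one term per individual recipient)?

r to a first cousin = 1/8 (first cousins share one grandparent pair — two paths of length 4: r = 2·(1/2)^4 = 1/8).
r to a grandoffspring = 0.25 (two parent–offspring links: r = (1/2)^2 = 1/4).
r to a full niece or nephew = 0.25 (full aunt/uncle↔niece/nephew: two paths of length 3 through the shared grandparent pair: r = 2·(1/2)^3 = 1/4).
r to a half-sibling = 0.25 (half-sibs share one parent — one path of length 2: r = (1/2)^2 = 1/4).
Summing one r·B term per recipient: 1·0.125·0.316 + 2·0.25·0.0552 + 4·0.25·0.0643 + 2·0.25·0.019 = 0.1409.

0.1409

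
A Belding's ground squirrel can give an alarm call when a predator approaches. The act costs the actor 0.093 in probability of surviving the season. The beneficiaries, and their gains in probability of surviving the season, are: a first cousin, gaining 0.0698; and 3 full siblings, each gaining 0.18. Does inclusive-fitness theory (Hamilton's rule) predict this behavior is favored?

Yes

Hamilton's rule: the trait is favored when the sum of r·B over every recipient exceeds the actor's cost C.
r to a first cousin = 0.125 (first cousins share one grandparent pair — two paths of length 4: r = 2·(1/2)^4 = 1/8).
r to a full sibling = 0.5 (full sibs share both parents — two paths of length 2: r = 2·(1/2)^2 = 1/2).
Summing one r·B term per recipient: 1·0.125·0.0698 + 3·0.5·0.18 = 0.278725.
0.278725 > 0.093: the indirect benefit exceeds the cost.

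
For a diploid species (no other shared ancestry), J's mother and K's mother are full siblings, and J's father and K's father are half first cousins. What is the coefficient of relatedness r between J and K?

0.140625

Independent pedigree routes through distinct common ancestors add.
J and K are related in two ways: first cousins through their mothers (r = 1/8) and half second cousins through their fathers (r = 1/64).
r = 1/8 + 1/64 = 0.140625.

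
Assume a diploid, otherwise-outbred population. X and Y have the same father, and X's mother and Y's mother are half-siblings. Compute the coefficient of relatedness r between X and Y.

0.3125

Independent pedigree routes through distinct common ancestors add.
X and Y are related in two ways: half-sibs through their shared father (r = 1/4) and half first cousins through their mothers (r = 1/16).
r = 1/4 + 1/16 = 0.3125.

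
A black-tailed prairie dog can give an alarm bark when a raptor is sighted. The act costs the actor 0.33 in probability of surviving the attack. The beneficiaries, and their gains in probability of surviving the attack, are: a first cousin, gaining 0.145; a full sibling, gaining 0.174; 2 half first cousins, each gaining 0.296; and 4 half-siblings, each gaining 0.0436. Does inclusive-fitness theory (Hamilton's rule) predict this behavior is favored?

Hamilton's rule: the trait is favored when the sum of r·B over every recipient exceeds the actor's cost C.
r to a first cousin = 1/8 (first cousins share one grandparent pair — two paths of length 4: r = 2·(1/2)^4 = 1/8).
r to a full sibling = 0.5 (full sibs share both parents — two paths of length 2: r = 2·(1/2)^2 = 1/2).
r to a half first cousin = 0.0625 (half first cousins share one grandparent — one path of length 4: r = (1/2)^4 = 1/16).
r to a half-sibling = 1/4 (half-sibs share one parent — one path of length 2: r = (1/2)^2 = 1/4).
Summing one r·B term per recipient: 1·0.125·0.145 + 1·0.5·0.174 + 2·0.0625·0.296 + 4·0.25·0.0436 = 0.185725.
0.185725 < 0.33: the indirect benefit is less than the cost.

No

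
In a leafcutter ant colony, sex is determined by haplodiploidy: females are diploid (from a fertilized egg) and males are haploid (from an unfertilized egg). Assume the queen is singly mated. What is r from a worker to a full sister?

0.75

Haplodiploid full sisters inherit their father's entire haploid genome identically (contributing 1/2) and on average half of their mother's contribution (1/2 · 1/2 = 1/4); r = 1/2 + 1/4 = 3/4.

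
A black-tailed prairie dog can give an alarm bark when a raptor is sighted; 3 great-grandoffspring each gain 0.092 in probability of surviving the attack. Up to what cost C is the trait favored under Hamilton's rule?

0.0345

r to a great-grandoffspring = 0.125 (three parent–offspring links: r = (1/2)^3 = 1/8).
Hamilton's rule: n·r·B > C, so the trait is favored while C < n·r·B = 3·0.125·0.092 = 0.0345.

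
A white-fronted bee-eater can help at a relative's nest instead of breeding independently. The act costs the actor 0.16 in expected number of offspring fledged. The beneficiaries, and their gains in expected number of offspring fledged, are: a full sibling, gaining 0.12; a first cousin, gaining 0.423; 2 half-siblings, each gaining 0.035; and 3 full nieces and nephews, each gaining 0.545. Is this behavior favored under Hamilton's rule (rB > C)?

Yes

Hamilton's rule: the trait is favored when the sum of r·B over every recipient exceeds the actor's cost C.
r to a full sibling = 1/2 (full sibs share both parents — two paths of length 2: r = 2·(1/2)^2 = 1/2).
r to a first cousin = 0.125 (first cousins share one grandparent pair — two paths of length 4: r = 2·(1/2)^4 = 1/8).
r to a half-sibling = 0.25 (half-sibs share one parent — one path of length 2: r = (1/2)^2 = 1/4).
r to a full niece or nephew = 1/4 (full aunt/uncle↔niece/nephew: two paths of length 3 through the shared grandparent pair: r = 2·(1/2)^3 = 1/4).
Summing one r·B term per recipient: 1·0.5·0.12 + 1·0.125·0.423 + 2·0.25·0.035 + 3·0.25·0.545 = 0.539125.
0.539125 > 0.16: the indirect benefit exceeds the cost.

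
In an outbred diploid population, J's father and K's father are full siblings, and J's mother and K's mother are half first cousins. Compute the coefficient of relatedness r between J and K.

0.140625

With two independent routes of shared ancestry, r is the sum of the two contributions.
J and K are related in two ways: first cousins through their fathers (r = 1/8) and half second cousins through their mothers (r = 1/64).
r = 1/8 + 1/64 = 9/64 = 0.140625.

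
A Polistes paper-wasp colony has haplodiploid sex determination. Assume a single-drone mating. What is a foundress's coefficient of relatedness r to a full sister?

0.75

Haplodiploid full sisters inherit their father's entire haploid genome identically (contributing 1/2) and on average half of their mother's contribution (1/2 · 1/2 = 1/4); r = 1/2 + 1/4 = 3/4.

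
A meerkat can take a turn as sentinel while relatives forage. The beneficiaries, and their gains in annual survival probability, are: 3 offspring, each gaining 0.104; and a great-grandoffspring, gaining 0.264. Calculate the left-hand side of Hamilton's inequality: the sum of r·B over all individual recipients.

r to an offspring = 0.5 (one parent–offspring link: r = (1/2)^1 = 1/2).
r to a great-grandoffspring = 0.125 (three parent–offspring links: r = (1/2)^3 = 1/8).
Summing one r·B term per recipient: 3·0.5·0.104 + 1·0.125·0.264 = 0.189.

0.189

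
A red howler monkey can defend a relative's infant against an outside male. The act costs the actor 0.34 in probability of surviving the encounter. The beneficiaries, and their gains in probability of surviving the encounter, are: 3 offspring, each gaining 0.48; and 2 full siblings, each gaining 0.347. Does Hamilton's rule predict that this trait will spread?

Hamilton's rule: the trait is favored when the sum of r·B over every recipient exceeds the actor's cost C.
r to an offspring = 0.5 (one parent–offspring link: r = (1/2)^1 = 1/2).
r to a full sibling = 0.5 (full sibs share both parents — two paths of length 2: r = 2·(1/2)^2 = 1/2).
Summing one r·B term per recipient: 3·0.5·0.48 + 2·0.5·0.347 = 1.067.
1.067 > 0.34: the indirect benefit exceeds the cost.

Yes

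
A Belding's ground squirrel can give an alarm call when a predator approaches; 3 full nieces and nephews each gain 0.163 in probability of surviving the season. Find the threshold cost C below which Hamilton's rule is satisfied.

0.12225

r to a full niece or nephew = 0.25 (full aunt/uncle↔niece/nephew: two paths of length 3 through the shared grandparent pair: r = 2·(1/2)^3 = 1/4).
Hamilton's rule: n·r·B > C, so the trait is favored while C < n·r·B = 3·0.25·0.163 = 0.12225.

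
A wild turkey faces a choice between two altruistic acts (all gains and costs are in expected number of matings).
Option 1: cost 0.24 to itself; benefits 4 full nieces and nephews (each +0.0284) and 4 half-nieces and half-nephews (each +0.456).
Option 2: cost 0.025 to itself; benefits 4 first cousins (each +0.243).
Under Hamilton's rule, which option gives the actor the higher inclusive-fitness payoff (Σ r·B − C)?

Option 1: r to a full niece or nephew = 0.25.
Option 1: r to a half-niece or half-nephew = 0.125.
Option 1: Σ r·B − C = (4·0.25·0.0284 + 4·0.125·0.456) − 0.24 = 0.0164.
Option 2: r to a first cousin = 0.125.
Option 2: Σ r·B − C = (4·0.125·0.243) − 0.025 = 0.0965.
Option 2 has the higher net inclusive-fitness payoff.

Option 2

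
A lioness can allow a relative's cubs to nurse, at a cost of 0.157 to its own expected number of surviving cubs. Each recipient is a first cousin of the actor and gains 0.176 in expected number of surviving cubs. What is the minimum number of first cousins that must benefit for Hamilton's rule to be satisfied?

8

r to a first cousin = 1/8 (first cousins share one grandparent pair — two paths of length 4: r = 2·(1/2)^4 = 1/8).
Hamilton's rule: n·r·B > C  ⇒  n > C/(r·B) = 0.157/(0.125·0.176) = 7.136.
The smallest integer exceeding 7.136 is 8.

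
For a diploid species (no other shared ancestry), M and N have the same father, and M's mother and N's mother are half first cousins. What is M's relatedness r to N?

0.265625

Relatedness sums over independent paths through distinct common ancestors.
M and N are related in two ways: half-sibs through their shared father (r = 1/4) and half second cousins through their mothers (r = 1/64).
r = 1/4 + 1/64 = 0.265625.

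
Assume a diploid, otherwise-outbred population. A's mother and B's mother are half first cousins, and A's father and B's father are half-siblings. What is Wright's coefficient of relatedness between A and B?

Independent pedigree routes through distinct common ancestors add.
A and B are related in two ways: half second cousins through their mothers (r = 1/64) and half first cousins through their fathers (r = 1/16).
r = 1/64 + 1/16 = 0.078125.

0.078125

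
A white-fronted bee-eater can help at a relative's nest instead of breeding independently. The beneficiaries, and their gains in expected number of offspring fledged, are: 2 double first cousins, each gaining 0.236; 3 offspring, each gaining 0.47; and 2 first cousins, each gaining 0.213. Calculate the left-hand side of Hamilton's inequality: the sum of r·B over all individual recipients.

0.87625

r to a double first cousin = 0.25 (double first cousins share both grandparent pairs — four paths of length 4: r = 4·(1/2)^4 = 1/4).
r to an offspring = 1/2 (one parent–offspring link: r = (1/2)^1 = 1/2).
r to a first cousin = 0.125 (first cousins share one grandparent pair — two paths of length 4: r = 2·(1/2)^4 = 1/8).
Summing one r·B term per recipient: 2·0.25·0.236 + 3·0.5·0.47 + 2·0.125·0.213 = 0.87625.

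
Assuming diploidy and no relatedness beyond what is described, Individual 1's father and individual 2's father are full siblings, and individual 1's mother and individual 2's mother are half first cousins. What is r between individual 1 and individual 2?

0.140625

Independent pedigree routes through distinct common ancestors add.
Individual 1 and individual 2 are related in two ways: first cousins through their fathers (r = 1/8) and half second cousins through their mothers (r = 1/64).
r = 1/8 + 1/64 = 9/64 = 0.140625.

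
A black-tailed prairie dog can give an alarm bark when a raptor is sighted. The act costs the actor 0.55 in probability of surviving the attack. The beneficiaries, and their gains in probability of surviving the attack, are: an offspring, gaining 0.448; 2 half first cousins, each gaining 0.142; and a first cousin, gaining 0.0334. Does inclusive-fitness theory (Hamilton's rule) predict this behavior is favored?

Hamilton's rule: the trait is favored when the sum of r·B over every recipient exceeds the actor's cost C.
r to an offspring = 1/2 (one parent–offspring link: r = (1/2)^1 = 1/2).
r to a half first cousin = 0.0625 (half first cousins share one grandparent — one path of length 4: r = (1/2)^4 = 1/16).
r to a first cousin = 0.125 (first cousins share one grandparent pair — two paths of length 4: r = 2·(1/2)^4 = 1/8).
Summing one r·B term per recipient: 1·0.5·0.448 + 2·0.0625·0.142 + 1·0.125·0.0334 = 0.245925.
0.245925 < 0.55: the indirect benefit is less than the cost.

No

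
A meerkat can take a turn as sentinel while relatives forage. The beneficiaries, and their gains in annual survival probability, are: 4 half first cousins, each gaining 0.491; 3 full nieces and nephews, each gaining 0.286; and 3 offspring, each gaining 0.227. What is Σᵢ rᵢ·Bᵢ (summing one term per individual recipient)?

r to a half first cousin = 0.0625 (half first cousins share one grandparent — one path of length 4: r = (1/2)^4 = 1/16).
r to a full niece or nephew = 0.25 (full aunt/uncle↔niece/nephew: two paths of length 3 through the shared grandparent pair: r = 2·(1/2)^3 = 1/4).
r to an offspring = 1/2 (one parent–offspring link: r = (1/2)^1 = 1/2).
Summing one r·B term per recipient: 4·0.0625·0.491 + 3·0.25·0.286 + 3·0.5·0.227 = 0.67775.

0.67775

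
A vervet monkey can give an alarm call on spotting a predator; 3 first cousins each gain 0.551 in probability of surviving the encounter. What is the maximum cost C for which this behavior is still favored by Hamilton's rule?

r to a first cousin = 1/8 (first cousins share one grandparent pair — two paths of length 4: r = 2·(1/2)^4 = 1/8).
Hamilton's rule: n·r·B > C, so the trait is favored while C < n·r·B = 3·0.125·0.551 = 0.206625.

0.206625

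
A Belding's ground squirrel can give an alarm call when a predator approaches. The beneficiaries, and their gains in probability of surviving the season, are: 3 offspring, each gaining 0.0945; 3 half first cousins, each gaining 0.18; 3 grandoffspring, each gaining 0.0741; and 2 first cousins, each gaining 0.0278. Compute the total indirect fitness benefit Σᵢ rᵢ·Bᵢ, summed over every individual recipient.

r to an offspring = 1/2 (one parent–offspring link: r = (1/2)^1 = 1/2).
r to a half first cousin = 1/16 (half first cousins share one grandparent — one path of length 4: r = (1/2)^4 = 1/16).
r to a grandoffspring = 0.25 (two parent–offspring links: r = (1/2)^2 = 1/4).
r to a first cousin = 0.125 (first cousins share one grandparent pair — two paths of length 4: r = 2·(1/2)^4 = 1/8).
Summing one r·B term per recipient: 3·0.5·0.0945 + 3·0.0625·0.18 + 3·0.25·0.0741 + 2·0.125·0.0278 = 0.238025.

0.238025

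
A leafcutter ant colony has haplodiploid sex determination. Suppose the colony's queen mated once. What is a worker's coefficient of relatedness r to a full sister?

Haplodiploid full sisters inherit their father's entire haploid genome identically (contributing 1/2) and on average half of their mother's contribution (1/2 · 1/2 = 1/4); r = 1/2 + 1/4 = 3/4.

0.75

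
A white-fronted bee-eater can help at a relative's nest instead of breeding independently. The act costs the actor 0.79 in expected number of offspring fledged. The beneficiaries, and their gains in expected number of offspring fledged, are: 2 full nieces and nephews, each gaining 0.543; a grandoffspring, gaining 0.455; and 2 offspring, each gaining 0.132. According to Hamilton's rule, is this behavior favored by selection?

No

Hamilton's rule: the trait is favored when the sum of r·B over every recipient exceeds the actor's cost C.
r to a full niece or nephew = 1/4 (full aunt/uncle↔niece/nephew: two paths of length 3 through the shared grandparent pair: r = 2·(1/2)^3 = 1/4).
r to a grandoffspring = 0.25 (two parent–offspring links: r = (1/2)^2 = 1/4).
r to an offspring = 1/2 (one parent–offspring link: r = (1/2)^1 = 1/2).
Summing one r·B term per recipient: 2·0.25·0.543 + 1·0.25·0.455 + 2·0.5·0.132 = 0.51725.
0.51725 < 0.79: the indirect benefit is less than the cost.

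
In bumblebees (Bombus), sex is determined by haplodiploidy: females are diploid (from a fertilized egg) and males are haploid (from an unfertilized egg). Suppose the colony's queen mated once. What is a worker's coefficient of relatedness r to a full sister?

0.75

Haplodiploid full sisters inherit their father's entire haploid genome identically (contributing 1/2) and on average half of their mother's contribution (1/2 · 1/2 = 1/4); r = 1/2 + 1/4 = 3/4.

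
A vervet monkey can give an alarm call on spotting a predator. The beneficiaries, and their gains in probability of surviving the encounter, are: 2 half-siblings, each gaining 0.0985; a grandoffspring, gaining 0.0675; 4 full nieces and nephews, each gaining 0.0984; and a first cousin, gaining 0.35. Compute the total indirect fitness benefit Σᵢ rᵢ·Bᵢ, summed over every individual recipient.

r to a half-sibling = 1/4 (half-sibs share one parent — one path of length 2: r = (1/2)^2 = 1/4).
r to a grandoffspring = 1/4 (two parent–offspring links: r = (1/2)^2 = 1/4).
r to a full niece or nephew = 0.25 (full aunt/uncle↔niece/nephew: two paths of length 3 through the shared grandparent pair: r = 2·(1/2)^3 = 1/4).
r to a first cousin = 0.125 (first cousins share one grandparent pair — two paths of length 4: r = 2·(1/2)^4 = 1/8).
Summing one r·B term per recipient: 2·0.25·0.0985 + 1·0.25·0.0675 + 4·0.25·0.0984 + 1·0.125·0.35 = 0.208275.

0.208275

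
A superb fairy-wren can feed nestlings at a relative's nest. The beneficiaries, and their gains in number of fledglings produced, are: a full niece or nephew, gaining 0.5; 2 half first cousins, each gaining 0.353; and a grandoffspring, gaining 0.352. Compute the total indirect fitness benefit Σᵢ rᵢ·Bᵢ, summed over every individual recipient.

r to a full niece or nephew = 1/4 (full aunt/uncle↔niece/nephew: two paths of length 3 through the shared grandparent pair: r = 2·(1/2)^3 = 1/4).
r to a half first cousin = 1/16 (half first cousins share one grandparent — one path of length 4: r = (1/2)^4 = 1/16).
r to a grandoffspring = 0.25 (two parent–offspring links: r = (1/2)^2 = 1/4).
Summing one r·B term per recipient: 1·0.25·0.5 + 2·0.0625·0.353 + 1·0.25·0.352 = 0.257125.

0.257125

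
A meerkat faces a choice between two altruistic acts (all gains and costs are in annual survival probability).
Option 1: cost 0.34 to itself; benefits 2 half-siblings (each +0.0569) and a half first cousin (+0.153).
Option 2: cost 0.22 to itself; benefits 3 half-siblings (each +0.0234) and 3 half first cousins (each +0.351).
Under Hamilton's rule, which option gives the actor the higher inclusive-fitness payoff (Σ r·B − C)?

Option 2

Option 1: r to a half-sibling = 0.25.
Option 1: r to a half first cousin = 0.0625.
Option 1: Σ r·B − C = (2·0.25·0.0569 + 1·0.0625·0.153) − 0.34 = -0.3019875.
Option 2: r to a half-sibling = 0.25.
Option 2: r to a half first cousin = 0.0625.
Option 2: Σ r·B − C = (3·0.25·0.0234 + 3·0.0625·0.351) − 0.22 = -0.1366375.
Option 2 has the higher net inclusive-fitness payoff.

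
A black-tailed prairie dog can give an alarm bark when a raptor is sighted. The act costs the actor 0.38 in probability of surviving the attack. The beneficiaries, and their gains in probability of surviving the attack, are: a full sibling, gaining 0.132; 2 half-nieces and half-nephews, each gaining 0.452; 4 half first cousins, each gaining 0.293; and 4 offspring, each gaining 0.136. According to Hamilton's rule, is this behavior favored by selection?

Hamilton's rule: the trait is favored when the sum of r·B over every recipient exceeds the actor's cost C.
r to a full sibling = 0.5 (full sibs share both parents — two paths of length 2: r = 2·(1/2)^2 = 1/2).
r to a half-niece or half-nephew = 1/8 (half-aunt/uncle↔niece/nephew: one path of length 3: r = (1/2)^3 = 1/8).
r to a half first cousin = 0.0625 (half first cousins share one grandparent — one path of length 4: r = (1/2)^4 = 1/16).
r to an offspring = 0.5 (one parent–offspring link: r = (1/2)^1 = 1/2).
Summing one r·B term per recipient: 1·0.5·0.132 + 2·0.125·0.452 + 4·0.0625·0.293 + 4·0.5·0.136 = 0.52425.
0.52425 > 0.38: the indirect benefit exceeds the cost.

Yes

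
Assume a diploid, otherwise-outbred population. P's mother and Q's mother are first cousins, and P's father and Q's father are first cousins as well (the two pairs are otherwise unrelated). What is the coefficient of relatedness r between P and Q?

0.0625

With two independent routes of shared ancestry, r is the sum of the two contributions.
P and Q are related in two ways: second cousins through their mothers (r = 1/32) and second cousins through their fathers (r = 1/32).
r = 1/32 + 1/32 = 1/16 = 0.0625.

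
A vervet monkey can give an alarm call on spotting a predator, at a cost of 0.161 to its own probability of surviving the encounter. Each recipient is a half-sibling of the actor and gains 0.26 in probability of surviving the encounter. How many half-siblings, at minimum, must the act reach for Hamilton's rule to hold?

3

r to a half-sibling = 1/4 (half-sibs share one parent — one path of length 2: r = (1/2)^2 = 1/4).
Hamilton's rule: n·r·B > C  ⇒  n > C/(r·B) = 0.161/(0.25·0.26) = 2.477.
The smallest integer exceeding 2.477 is 3.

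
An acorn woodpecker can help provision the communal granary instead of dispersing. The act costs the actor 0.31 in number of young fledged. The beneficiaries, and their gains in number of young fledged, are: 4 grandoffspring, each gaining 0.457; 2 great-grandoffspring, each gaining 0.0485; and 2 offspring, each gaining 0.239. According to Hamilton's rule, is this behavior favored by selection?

Hamilton's rule: the trait is favored when the sum of r·B over every recipient exceeds the actor's cost C.
r to a grandoffspring = 1/4 (two parent–offspring links: r = (1/2)^2 = 1/4).
r to a great-grandoffspring = 0.125 (three parent–offspring links: r = (1/2)^3 = 1/8).
r to an offspring = 0.5 (one parent–offspring link: r = (1/2)^1 = 1/2).
Summing one r·B term per recipient: 4·0.25·0.457 + 2·0.125·0.0485 + 2·0.5·0.239 = 0.708125.
0.708125 > 0.31: the indirect benefit exceeds the cost.

Yes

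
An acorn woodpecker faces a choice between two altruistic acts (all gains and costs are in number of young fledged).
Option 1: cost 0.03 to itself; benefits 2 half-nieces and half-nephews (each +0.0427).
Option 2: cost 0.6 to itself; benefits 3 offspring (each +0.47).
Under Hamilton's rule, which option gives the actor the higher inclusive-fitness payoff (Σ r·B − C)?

Option 1: r to a half-niece or half-nephew = 0.125.
Option 1: Σ r·B − C = (2·0.125·0.0427) − 0.03 = -0.019325.
Option 2: r to an offspring = 0.5.
Option 2: Σ r·B − C = (3·0.5·0.47) − 0.6 = 0.105.
Option 2 has the higher net inclusive-fitness payoff.

Option 2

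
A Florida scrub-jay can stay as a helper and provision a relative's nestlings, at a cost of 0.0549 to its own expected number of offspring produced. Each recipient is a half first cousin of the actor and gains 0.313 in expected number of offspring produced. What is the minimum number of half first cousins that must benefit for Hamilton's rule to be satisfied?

r to a half first cousin = 1/16 (half first cousins share one grandparent — one path of length 4: r = (1/2)^4 = 1/16).
Hamilton's rule: n·r·B > C  ⇒  n > C/(r·B) = 0.0549/(0.0625·0.313) = 2.806.
The smallest integer exceeding 2.806 is 3.

3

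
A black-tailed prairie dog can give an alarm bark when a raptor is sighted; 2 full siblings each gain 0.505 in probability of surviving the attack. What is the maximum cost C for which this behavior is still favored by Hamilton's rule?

r to a full sibling = 0.5 (full sibs share both parents — two paths of length 2: r = 2·(1/2)^2 = 1/2).
Hamilton's rule: n·r·B > C, so the trait is favored while C < n·r·B = 2·0.5·0.505 = 0.505.

0.505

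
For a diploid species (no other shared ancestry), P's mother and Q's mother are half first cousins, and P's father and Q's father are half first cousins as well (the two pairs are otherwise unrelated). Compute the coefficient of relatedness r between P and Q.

0.03125

With two independent routes of shared ancestry, r is the sum of the two contributions.
P and Q are related in two ways: half second cousins through their mothers (r = 1/64) and half second cousins through their fathers (r = 1/64).
r = 1/64 + 1/64 = 1/32 = 0.03125.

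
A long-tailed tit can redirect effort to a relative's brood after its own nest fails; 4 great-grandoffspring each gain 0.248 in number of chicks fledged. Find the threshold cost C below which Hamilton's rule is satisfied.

0.124

r to a great-grandoffspring = 1/8 (three parent–offspring links: r = (1/2)^3 = 1/8).
Hamilton's rule: n·r·B > C, so the trait is favored while C < n·r·B = 4·0.125·0.248 = 0.124.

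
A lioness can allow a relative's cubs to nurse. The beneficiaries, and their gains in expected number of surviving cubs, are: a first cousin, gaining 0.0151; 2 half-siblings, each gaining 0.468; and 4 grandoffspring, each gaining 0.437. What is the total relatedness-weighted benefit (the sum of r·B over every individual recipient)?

r to a first cousin = 0.125 (first cousins share one grandparent pair — two paths of length 4: r = 2·(1/2)^4 = 1/8).
r to a half-sibling = 0.25 (half-sibs share one parent — one path of length 2: r = (1/2)^2 = 1/4).
r to a grandoffspring = 0.25 (two parent–offspring links: r = (1/2)^2 = 1/4).
Summing one r·B term per recipient: 1·0.125·0.0151 + 2·0.25·0.468 + 4·0.25·0.437 = 0.6728875.

0.6728875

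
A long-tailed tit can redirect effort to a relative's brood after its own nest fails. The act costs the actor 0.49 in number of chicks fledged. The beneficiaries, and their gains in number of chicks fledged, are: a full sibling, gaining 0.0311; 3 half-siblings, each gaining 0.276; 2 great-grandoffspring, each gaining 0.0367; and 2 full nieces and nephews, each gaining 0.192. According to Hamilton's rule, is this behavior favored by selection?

Hamilton's rule: the trait is favored when the sum of r·B over every recipient exceeds the actor's cost C.
r to a full sibling = 1/2 (full sibs share both parents — two paths of length 2: r = 2·(1/2)^2 = 1/2).
r to a half-sibling = 0.25 (half-sibs share one parent — one path of length 2: r = (1/2)^2 = 1/4).
r to a great-grandoffspring = 1/8 (three parent–offspring links: r = (1/2)^3 = 1/8).
r to a full niece or nephew = 1/4 (full aunt/uncle↔niece/nephew: two paths of length 3 through the shared grandparent pair: r = 2·(1/2)^3 = 1/4).
Summing one r·B term per recipient: 1·0.5·0.0311 + 3·0.25·0.276 + 2·0.125·0.0367 + 2·0.25·0.192 = 0.327725.
0.327725 < 0.49: the indirect benefit is less than the cost.

No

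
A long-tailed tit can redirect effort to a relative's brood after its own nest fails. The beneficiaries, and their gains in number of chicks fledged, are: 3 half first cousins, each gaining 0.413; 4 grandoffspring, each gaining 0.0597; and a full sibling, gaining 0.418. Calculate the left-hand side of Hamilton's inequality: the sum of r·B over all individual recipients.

r to a half first cousin = 1/16 (half first cousins share one grandparent — one path of length 4: r = (1/2)^4 = 1/16).
r to a grandoffspring = 1/4 (two parent–offspring links: r = (1/2)^2 = 1/4).
r to a full sibling = 1/2 (full sibs share both parents — two paths of length 2: r = 2·(1/2)^2 = 1/2).
Summing one r·B term per recipient: 3·0.0625·0.413 + 4·0.25·0.0597 + 1·0.5·0.418 = 0.3461375.

0.3461375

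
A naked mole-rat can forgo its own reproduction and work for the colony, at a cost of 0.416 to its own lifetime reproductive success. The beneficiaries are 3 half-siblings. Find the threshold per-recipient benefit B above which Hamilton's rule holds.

r to a half-sibling = 0.25 (half-sibs share one parent — one path of length 2: r = (1/2)^2 = 1/4).
Hamilton's rule with n recipients of equal r: n·r·B > C, so B > C/(n·r) = 0.416/(3·0.25) = 0.5547.

0.5547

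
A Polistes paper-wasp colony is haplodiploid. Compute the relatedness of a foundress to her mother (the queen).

0.5

One meiotic link between diploid queen and diploid daughter: r = 1/2.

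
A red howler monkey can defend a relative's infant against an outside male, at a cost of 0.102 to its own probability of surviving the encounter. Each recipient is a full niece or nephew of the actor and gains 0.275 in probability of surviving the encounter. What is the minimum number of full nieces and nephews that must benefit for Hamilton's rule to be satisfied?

2

r to a full niece or nephew = 1/4 (full aunt/uncle↔niece/nephew: two paths of length 3 through the shared grandparent pair: r = 2·(1/2)^3 = 1/4).
Hamilton's rule: n·r·B > C  ⇒  n > C/(r·B) = 0.102/(0.25·0.275) = 1.484.
The smallest integer exceeding 1.484 is 2.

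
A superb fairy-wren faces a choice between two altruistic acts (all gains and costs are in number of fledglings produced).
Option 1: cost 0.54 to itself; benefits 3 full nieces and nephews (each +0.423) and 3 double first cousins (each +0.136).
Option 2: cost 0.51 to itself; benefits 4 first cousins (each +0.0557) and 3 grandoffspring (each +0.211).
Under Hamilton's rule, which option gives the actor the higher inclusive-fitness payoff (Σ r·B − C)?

Option 1: r to a full niece or nephew = 0.25.
Option 1: r to a double first cousin = 0.25.
Option 1: Σ r·B − C = (3·0.25·0.423 + 3·0.25·0.136) − 0.54 = -0.12075.
Option 2: r to a first cousin = 0.125.
Option 2: r to a grandoffspring = 0.25.
Option 2: Σ r·B − C = (4·0.125·0.0557 + 3·0.25·0.211) − 0.51 = -0.3239.
Option 1 has the higher net inclusive-fitness payoff.

Option 1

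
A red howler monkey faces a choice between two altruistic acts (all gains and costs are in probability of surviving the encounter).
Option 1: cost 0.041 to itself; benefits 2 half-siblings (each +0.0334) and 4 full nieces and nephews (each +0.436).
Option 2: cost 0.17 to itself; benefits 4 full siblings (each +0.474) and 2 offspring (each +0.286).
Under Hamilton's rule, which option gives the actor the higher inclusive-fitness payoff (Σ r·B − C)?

Option 1: r to a half-sibling = 0.25.
Option 1: r to a full niece or nephew = 0.25.
Option 1: Σ r·B − C = (2·0.25·0.0334 + 4·0.25·0.436) − 0.041 = 0.4117.
Option 2: r to a full sibling = 0.5.
Option 2: r to an offspring = 0.5.
Option 2: Σ r·B − C = (4·0.5·0.474 + 2·0.5·0.286) − 0.17 = 1.064.
Option 2 has the higher net inclusive-fitness payoff.

Option 2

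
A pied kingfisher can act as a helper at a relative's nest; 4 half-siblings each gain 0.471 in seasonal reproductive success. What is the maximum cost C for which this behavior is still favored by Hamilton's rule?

r to a half-sibling = 0.25 (half-sibs share one parent — one path of length 2: r = (1/2)^2 = 1/4).
Hamilton's rule: n·r·B > C, so the trait is favored while C < n·r·B = 4·0.25·0.471 = 0.471.

0.471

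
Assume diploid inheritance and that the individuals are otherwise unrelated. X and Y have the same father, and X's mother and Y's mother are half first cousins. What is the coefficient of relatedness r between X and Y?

Independent pedigree routes through distinct common ancestors add.
X and Y are related in two ways: half-sibs through their shared father (r = 1/4) and half second cousins through their mothers (r = 1/64).
r = 1/4 + 1/64 = 17/64 = 0.265625.

0.265625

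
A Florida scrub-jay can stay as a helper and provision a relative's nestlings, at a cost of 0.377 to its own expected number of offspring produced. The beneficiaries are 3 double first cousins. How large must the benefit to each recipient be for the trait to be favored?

0.5027

r to a double first cousin = 1/4 (double first cousins share both grandparent pairs — four paths of length 4: r = 4·(1/2)^4 = 1/4).
Hamilton's rule with n recipients of equal r: n·r·B > C, so B > C/(n·r) = 0.377/(3·0.25) = 0.5027.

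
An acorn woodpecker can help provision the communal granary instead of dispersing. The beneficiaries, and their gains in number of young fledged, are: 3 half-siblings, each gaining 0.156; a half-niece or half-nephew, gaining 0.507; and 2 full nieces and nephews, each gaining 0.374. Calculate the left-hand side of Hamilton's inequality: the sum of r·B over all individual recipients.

r to a half-sibling = 1/4 (half-sibs share one parent — one path of length 2: r = (1/2)^2 = 1/4).
r to a half-niece or half-nephew = 0.125 (half-aunt/uncle↔niece/nephew: one path of length 3: r = (1/2)^3 = 1/8).
r to a full niece or nephew = 0.25 (full aunt/uncle↔niece/nephew: two paths of length 3 through the shared grandparent pair: r = 2·(1/2)^3 = 1/4).
Summing one r·B term per recipient: 3·0.25·0.156 + 1·0.125·0.507 + 2·0.25·0.374 = 0.367375.

0.367375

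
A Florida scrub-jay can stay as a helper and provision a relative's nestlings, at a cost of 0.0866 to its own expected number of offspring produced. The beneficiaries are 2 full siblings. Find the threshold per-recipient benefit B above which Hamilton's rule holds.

r to a full sibling = 1/2 (full sibs share both parents — two paths of length 2: r = 2·(1/2)^2 = 1/2).
Hamilton's rule with n recipients of equal r: n·r·B > C, so B > C/(n·r) = 0.0866/(2·0.5) = 0.0866.

0.0866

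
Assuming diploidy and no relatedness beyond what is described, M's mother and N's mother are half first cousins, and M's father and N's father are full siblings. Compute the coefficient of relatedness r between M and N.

With two independent routes of shared ancestry, r is the sum of the two contributions.
M and N are related in two ways: half second cousins through their mothers (r = 1/64) and first cousins through their fathers (r = 1/8).
r = 1/64 + 1/8 = 0.140625.

0.140625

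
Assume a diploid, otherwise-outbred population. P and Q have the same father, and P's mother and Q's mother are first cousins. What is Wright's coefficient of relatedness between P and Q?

Wright's path rule: contributions from independent ancestry routes add.
P and Q are related in two ways: half-sibs through their shared father (r = 1/4) and second cousins through their mothers (r = 1/32).
r = 1/4 + 1/32 = 9/32 = 0.28125.

0.28125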